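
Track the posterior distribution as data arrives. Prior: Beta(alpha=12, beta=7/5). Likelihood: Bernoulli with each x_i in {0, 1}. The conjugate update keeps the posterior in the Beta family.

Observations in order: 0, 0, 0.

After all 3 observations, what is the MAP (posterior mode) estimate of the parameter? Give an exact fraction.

55/72

obs 1: x=0 → posterior Beta(12, 12/5)
obs 2: x=0 → posterior Beta(12, 17/5)
obs 3: x=0 → posterior Beta(12, 22/5)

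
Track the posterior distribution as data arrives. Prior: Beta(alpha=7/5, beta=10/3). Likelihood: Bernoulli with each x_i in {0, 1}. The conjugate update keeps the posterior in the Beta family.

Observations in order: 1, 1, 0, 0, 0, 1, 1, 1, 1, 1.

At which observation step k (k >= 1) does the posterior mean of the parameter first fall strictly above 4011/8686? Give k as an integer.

k = 2

obs 1: x=1 → posterior Beta(12/5, 10/3)
obs 2: x=1 → posterior Beta(17/5, 10/3)
obs 3: x=0 → posterior Beta(17/5, 13/3)
obs 4: x=0 → posterior Beta(17/5, 16/3)
obs 5: x=0 → posterior Beta(17/5, 19/3)
obs 6: x=1 → posterior Beta(22/5, 19/3)
obs 7: x=1 → posterior Beta(27/5, 19/3)
obs 8: x=1 → posterior Beta(32/5, 19/3)
obs 9: x=1 → posterior Beta(37/5, 19/3)
obs 10: x=1 → posterior Beta(42/5, 19/3)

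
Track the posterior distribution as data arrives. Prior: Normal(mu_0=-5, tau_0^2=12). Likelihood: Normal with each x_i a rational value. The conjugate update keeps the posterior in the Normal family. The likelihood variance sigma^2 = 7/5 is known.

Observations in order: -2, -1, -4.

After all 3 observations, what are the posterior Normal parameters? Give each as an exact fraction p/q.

mu_0=-455/187, tau_0^2=84/187

obs 1: x=-2 → posterior Normal(-155/67, 84/67)
obs 2: x=-1 → posterior Normal(-215/127, 84/127)
obs 3: x=-4 → posterior Normal(-455/187, 84/187)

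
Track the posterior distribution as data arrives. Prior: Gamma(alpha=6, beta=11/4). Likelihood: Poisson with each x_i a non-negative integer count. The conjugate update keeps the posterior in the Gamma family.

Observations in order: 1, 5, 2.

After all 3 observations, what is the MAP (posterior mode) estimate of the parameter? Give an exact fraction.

52/23

obs 1: x=1 → posterior Gamma(7, 15/4)
obs 2: x=5 → posterior Gamma(12, 19/4)
obs 3: x=2 → posterior Gamma(14, 23/4)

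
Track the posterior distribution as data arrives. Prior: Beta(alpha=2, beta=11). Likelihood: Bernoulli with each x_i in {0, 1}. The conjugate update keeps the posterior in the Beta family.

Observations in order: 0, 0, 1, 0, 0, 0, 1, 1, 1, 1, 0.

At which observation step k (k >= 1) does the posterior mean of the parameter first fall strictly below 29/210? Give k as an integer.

k = 2

obs 1: x=0 → posterior Beta(2, 12)
obs 2: x=0 → posterior Beta(2, 13)
obs 3: x=1 → posterior Beta(3, 13)
obs 4: x=0 → posterior Beta(3, 14)
obs 5: x=0 → posterior Beta(3, 15)
obs 6: x=0 → posterior Beta(3, 16)
obs 7: x=1 → posterior Beta(4, 16)
obs 8: x=1 → posterior Beta(5, 16)
obs 9: x=1 → posterior Beta(6, 16)
obs 10: x=1 → posterior Beta(7, 16)
obs 11: x=0 → posterior Beta(7, 17)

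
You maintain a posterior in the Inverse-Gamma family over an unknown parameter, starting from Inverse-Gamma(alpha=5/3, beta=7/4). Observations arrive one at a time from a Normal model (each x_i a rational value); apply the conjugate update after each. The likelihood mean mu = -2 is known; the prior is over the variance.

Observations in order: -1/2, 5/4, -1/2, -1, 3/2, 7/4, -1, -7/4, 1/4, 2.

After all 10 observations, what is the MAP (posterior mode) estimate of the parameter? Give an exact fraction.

102/23

obs 1: x=-1/2 → posterior Inverse-Gamma(13/6, 23/8)
obs 2: x=5/4 → posterior Inverse-Gamma(8/3, 261/32)
obs 3: x=-1/2 → posterior Inverse-Gamma(19/6, 297/32)
obs 4: x=-1 → posterior Inverse-Gamma(11/3, 313/32)
obs 5: x=3/2 → posterior Inverse-Gamma(25/6, 509/32)
obs 6: x=7/4 → posterior Inverse-Gamma(14/3, 367/16)
obs 7: x=-1 → posterior Inverse-Gamma(31/6, 375/16)
obs 8: x=-7/4 → posterior Inverse-Gamma(17/3, 751/32)
obs 9: x=1/4 → posterior Inverse-Gamma(37/6, 26)
obs 10: x=2 → posterior Inverse-Gamma(20/3, 34)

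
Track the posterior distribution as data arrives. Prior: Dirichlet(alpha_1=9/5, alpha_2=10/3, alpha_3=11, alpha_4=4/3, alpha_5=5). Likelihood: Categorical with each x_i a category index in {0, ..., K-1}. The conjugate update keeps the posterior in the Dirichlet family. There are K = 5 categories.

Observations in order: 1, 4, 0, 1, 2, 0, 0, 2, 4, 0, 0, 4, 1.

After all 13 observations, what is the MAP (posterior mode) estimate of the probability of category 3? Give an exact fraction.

5/457

obs 1: x=1 → posterior Dirichlet(9/5, 13/3, 11, 4/3, 5)
obs 2: x=4 → posterior Dirichlet(9/5, 13/3, 11, 4/3, 6)
obs 3: x=0 → posterior Dirichlet(14/5, 13/3, 11, 4/3, 6)
obs 4: x=1 → posterior Dirichlet(14/5, 16/3, 11, 4/3, 6)
obs 5: x=2 → posterior Dirichlet(14/5, 16/3, 12, 4/3, 6)
obs 6: x=0 → posterior Dirichlet(19/5, 16/3, 12, 4/3, 6)
obs 7: x=0 → posterior Dirichlet(24/5, 16/3, 12, 4/3, 6)
obs 8: x=2 → posterior Dirichlet(24/5, 16/3, 13, 4/3, 6)
obs 9: x=4 → posterior Dirichlet(24/5, 16/3, 13, 4/3, 7)
obs 10: x=0 → posterior Dirichlet(29/5, 16/3, 13, 4/3, 7)
obs 11: x=0 → posterior Dirichlet(34/5, 16/3, 13, 4/3, 7)
obs 12: x=4 → posterior Dirichlet(34/5, 16/3, 13, 4/3, 8)
obs 13: x=1 → posterior Dirichlet(34/5, 19/3, 13, 4/3, 8)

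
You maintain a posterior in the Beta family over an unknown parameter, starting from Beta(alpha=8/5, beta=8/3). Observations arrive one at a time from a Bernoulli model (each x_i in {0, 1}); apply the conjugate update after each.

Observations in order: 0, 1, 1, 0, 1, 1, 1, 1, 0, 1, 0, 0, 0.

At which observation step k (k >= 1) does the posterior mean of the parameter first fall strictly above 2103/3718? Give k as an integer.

k = 7

obs 1: x=0 → posterior Beta(8/5, 11/3)
obs 2: x=1 → posterior Beta(13/5, 11/3)
obs 3: x=1 → posterior Beta(18/5, 11/3)
obs 4: x=0 → posterior Beta(18/5, 14/3)
obs 5: x=1 → posterior Beta(23/5, 14/3)
obs 6: x=1 → posterior Beta(28/5, 14/3)
obs 7: x=1 → posterior Beta(33/5, 14/3)
obs 8: x=1 → posterior Beta(38/5, 14/3)
obs 9: x=0 → posterior Beta(38/5, 17/3)
obs 10: x=1 → posterior Beta(43/5, 17/3)
obs 11: x=0 → posterior Beta(43/5, 20/3)
obs 12: x=0 → posterior Beta(43/5, 23/3)
obs 13: x=0 → posterior Beta(43/5, 26/3)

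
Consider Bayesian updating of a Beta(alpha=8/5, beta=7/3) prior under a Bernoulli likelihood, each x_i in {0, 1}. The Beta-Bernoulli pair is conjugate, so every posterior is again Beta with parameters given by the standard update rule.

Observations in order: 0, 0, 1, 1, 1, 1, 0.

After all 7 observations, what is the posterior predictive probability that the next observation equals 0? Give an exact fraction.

obs 1: x=0 → posterior Beta(8/5, 10/3)
obs 2: x=0 → posterior Beta(8/5, 13/3)
obs 3: x=1 → posterior Beta(13/5, 13/3)
obs 4: x=1 → posterior Beta(18/5, 13/3)
obs 5: x=1 → posterior Beta(23/5, 13/3)
obs 6: x=1 → posterior Beta(28/5, 13/3)
obs 7: x=0 → posterior Beta(28/5, 16/3)

20/41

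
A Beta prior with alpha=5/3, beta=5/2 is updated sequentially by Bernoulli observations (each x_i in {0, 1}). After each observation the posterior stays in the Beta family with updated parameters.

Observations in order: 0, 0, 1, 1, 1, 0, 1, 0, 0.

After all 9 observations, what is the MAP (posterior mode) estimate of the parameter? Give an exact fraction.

obs 1: x=0 → posterior Beta(5/3, 7/2)
obs 2: x=0 → posterior Beta(5/3, 9/2)
obs 3: x=1 → posterior Beta(8/3, 9/2)
obs 4: x=1 → posterior Beta(11/3, 9/2)
obs 5: x=1 → posterior Beta(14/3, 9/2)
obs 6: x=0 → posterior Beta(14/3, 11/2)
obs 7: x=1 → posterior Beta(17/3, 11/2)
obs 8: x=0 → posterior Beta(17/3, 13/2)
obs 9: x=0 → posterior Beta(17/3, 15/2)

28/67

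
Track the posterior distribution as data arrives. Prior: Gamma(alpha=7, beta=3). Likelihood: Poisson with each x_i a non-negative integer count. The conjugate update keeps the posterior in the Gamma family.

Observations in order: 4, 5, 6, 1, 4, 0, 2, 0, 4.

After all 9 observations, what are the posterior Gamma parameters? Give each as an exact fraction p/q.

obs 1: x=4 → posterior Gamma(11, 4)
obs 2: x=5 → posterior Gamma(16, 5)
obs 3: x=6 → posterior Gamma(22, 6)
obs 4: x=1 → posterior Gamma(23, 7)
obs 5: x=4 → posterior Gamma(27, 8)
obs 6: x=0 → posterior Gamma(27, 9)
obs 7: x=2 → posterior Gamma(29, 10)
obs 8: x=0 → posterior Gamma(29, 11)
obs 9: x=4 → posterior Gamma(33, 12)

alpha=33, beta=12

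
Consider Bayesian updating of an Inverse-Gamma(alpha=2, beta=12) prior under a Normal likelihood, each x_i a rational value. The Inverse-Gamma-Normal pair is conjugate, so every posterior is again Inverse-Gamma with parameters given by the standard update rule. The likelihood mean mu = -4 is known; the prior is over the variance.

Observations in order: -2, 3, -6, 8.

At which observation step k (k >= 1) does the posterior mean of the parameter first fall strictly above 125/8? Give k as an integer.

k = 2

obs 1: x=-2 → posterior Inverse-Gamma(5/2, 14)
obs 2: x=3 → posterior Inverse-Gamma(3, 77/2)
obs 3: x=-6 → posterior Inverse-Gamma(7/2, 81/2)
obs 4: x=8 → posterior Inverse-Gamma(4, 225/2)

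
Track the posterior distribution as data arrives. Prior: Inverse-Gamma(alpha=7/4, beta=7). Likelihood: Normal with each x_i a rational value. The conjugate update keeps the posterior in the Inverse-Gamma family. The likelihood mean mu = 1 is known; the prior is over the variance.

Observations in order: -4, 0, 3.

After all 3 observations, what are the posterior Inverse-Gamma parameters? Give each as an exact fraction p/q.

alpha=13/4, beta=22

obs 1: x=-4 → posterior Inverse-Gamma(9/4, 39/2)
obs 2: x=0 → posterior Inverse-Gamma(11/4, 20)
obs 3: x=3 → posterior Inverse-Gamma(13/4, 22)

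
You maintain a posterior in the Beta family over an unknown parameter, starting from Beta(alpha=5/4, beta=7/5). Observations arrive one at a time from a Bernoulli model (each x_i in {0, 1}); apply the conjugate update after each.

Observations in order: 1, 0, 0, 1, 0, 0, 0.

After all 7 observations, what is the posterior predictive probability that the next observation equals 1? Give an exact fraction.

obs 1: x=1 → posterior Beta(9/4, 7/5)
obs 2: x=0 → posterior Beta(9/4, 12/5)
obs 3: x=0 → posterior Beta(9/4, 17/5)
obs 4: x=1 → posterior Beta(13/4, 17/5)
obs 5: x=0 → posterior Beta(13/4, 22/5)
obs 6: x=0 → posterior Beta(13/4, 27/5)
obs 7: x=0 → posterior Beta(13/4, 32/5)

65/193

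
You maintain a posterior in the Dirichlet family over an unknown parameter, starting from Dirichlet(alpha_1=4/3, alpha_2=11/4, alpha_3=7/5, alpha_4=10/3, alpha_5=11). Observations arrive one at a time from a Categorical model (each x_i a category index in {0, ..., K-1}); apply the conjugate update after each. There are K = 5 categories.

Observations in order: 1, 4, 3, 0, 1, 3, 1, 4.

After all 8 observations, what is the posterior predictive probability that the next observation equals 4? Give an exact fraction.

obs 1: x=1 → posterior Dirichlet(4/3, 15/4, 7/5, 10/3, 11)
obs 2: x=4 → posterior Dirichlet(4/3, 15/4, 7/5, 10/3, 12)
obs 3: x=3 → posterior Dirichlet(4/3, 15/4, 7/5, 13/3, 12)
obs 4: x=0 → posterior Dirichlet(7/3, 15/4, 7/5, 13/3, 12)
obs 5: x=1 → posterior Dirichlet(7/3, 19/4, 7/5, 13/3, 12)
obs 6: x=3 → posterior Dirichlet(7/3, 19/4, 7/5, 16/3, 12)
obs 7: x=1 → posterior Dirichlet(7/3, 23/4, 7/5, 16/3, 12)
obs 8: x=4 → posterior Dirichlet(7/3, 23/4, 7/5, 16/3, 13)

780/1669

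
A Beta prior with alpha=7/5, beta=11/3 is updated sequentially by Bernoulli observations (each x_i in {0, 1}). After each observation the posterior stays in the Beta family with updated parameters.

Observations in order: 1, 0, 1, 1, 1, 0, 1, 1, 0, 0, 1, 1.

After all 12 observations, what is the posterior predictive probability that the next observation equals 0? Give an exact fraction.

115/256

obs 1: x=1 → posterior Beta(12/5, 11/3)
obs 2: x=0 → posterior Beta(12/5, 14/3)
obs 3: x=1 → posterior Beta(17/5, 14/3)
obs 4: x=1 → posterior Beta(22/5, 14/3)
obs 5: x=1 → posterior Beta(27/5, 14/3)
obs 6: x=0 → posterior Beta(27/5, 17/3)
obs 7: x=1 → posterior Beta(32/5, 17/3)
obs 8: x=1 → posterior Beta(37/5, 17/3)
obs 9: x=0 → posterior Beta(37/5, 20/3)
obs 10: x=0 → posterior Beta(37/5, 23/3)
obs 11: x=1 → posterior Beta(42/5, 23/3)
obs 12: x=1 → posterior Beta(47/5, 23/3)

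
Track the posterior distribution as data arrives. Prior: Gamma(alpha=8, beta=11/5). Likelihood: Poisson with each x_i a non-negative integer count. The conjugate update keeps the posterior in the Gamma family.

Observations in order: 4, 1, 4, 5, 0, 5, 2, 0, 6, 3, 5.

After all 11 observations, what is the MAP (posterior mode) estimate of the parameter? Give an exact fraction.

35/11

obs 1: x=4 → posterior Gamma(12, 16/5)
obs 2: x=1 → posterior Gamma(13, 21/5)
obs 3: x=4 → posterior Gamma(17, 26/5)
obs 4: x=5 → posterior Gamma(22, 31/5)
obs 5: x=0 → posterior Gamma(22, 36/5)
obs 6: x=5 → posterior Gamma(27, 41/5)
obs 7: x=2 → posterior Gamma(29, 46/5)
obs 8: x=0 → posterior Gamma(29, 51/5)
obs 9: x=6 → posterior Gamma(35, 56/5)
obs 10: x=3 → posterior Gamma(38, 61/5)
obs 11: x=5 → posterior Gamma(43, 66/5)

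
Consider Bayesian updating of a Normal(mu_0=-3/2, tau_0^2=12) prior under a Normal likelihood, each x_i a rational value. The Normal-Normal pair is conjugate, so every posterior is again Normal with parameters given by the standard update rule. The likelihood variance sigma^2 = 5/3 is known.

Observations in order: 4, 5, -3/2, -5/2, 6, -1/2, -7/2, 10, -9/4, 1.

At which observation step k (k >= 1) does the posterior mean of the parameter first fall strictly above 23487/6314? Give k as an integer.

obs 1: x=4 → posterior Normal(273/82, 60/41)
obs 2: x=5 → posterior Normal(633/154, 60/77)
obs 3: x=-3/2 → posterior Normal(525/226, 60/113)
obs 4: x=-5/2 → posterior Normal(345/298, 60/149)
obs 5: x=6 → posterior Normal(21/10, 12/37)
obs 6: x=-1/2 → posterior Normal(57/34, 60/221)
obs 7: x=-7/2 → posterior Normal(489/514, 60/257)
obs 8: x=10 → posterior Normal(1209/586, 60/293)
obs 9: x=-9/4 → posterior Normal(1047/658, 60/329)
obs 10: x=1 → posterior Normal(1119/730, 12/73)

k = 2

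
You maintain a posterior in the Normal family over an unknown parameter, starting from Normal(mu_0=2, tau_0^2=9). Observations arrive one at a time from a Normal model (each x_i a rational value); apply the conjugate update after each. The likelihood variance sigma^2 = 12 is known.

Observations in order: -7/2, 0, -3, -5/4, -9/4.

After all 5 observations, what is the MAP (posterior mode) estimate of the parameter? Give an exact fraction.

-22/19

obs 1: x=-7/2 → posterior Normal(-5/14, 36/7)
obs 2: x=0 → posterior Normal(-1/4, 18/5)
obs 3: x=-3 → posterior Normal(-23/26, 36/13)
obs 4: x=-5/4 → posterior Normal(-61/64, 9/4)
obs 5: x=-9/4 → posterior Normal(-22/19, 36/19)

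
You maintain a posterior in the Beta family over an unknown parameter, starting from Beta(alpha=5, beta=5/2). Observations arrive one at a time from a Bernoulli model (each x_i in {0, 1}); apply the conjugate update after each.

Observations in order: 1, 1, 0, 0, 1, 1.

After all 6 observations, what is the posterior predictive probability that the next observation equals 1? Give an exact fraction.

2/3

obs 1: x=1 → posterior Beta(6, 5/2)
obs 2: x=1 → posterior Beta(7, 5/2)
obs 3: x=0 → posterior Beta(7, 7/2)
obs 4: x=0 → posterior Beta(7, 9/2)
obs 5: x=1 → posterior Beta(8, 9/2)
obs 6: x=1 → posterior Beta(9, 9/2)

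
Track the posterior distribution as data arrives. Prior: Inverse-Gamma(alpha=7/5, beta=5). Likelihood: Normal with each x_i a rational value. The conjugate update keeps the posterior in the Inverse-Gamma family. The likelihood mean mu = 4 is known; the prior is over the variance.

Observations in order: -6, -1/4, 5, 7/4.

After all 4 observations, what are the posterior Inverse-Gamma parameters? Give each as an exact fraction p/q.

alpha=17/5, beta=1073/16

obs 1: x=-6 → posterior Inverse-Gamma(19/10, 55)
obs 2: x=-1/4 → posterior Inverse-Gamma(12/5, 2049/32)
obs 3: x=5 → posterior Inverse-Gamma(29/10, 2065/32)
obs 4: x=7/4 → posterior Inverse-Gamma(17/5, 1073/16)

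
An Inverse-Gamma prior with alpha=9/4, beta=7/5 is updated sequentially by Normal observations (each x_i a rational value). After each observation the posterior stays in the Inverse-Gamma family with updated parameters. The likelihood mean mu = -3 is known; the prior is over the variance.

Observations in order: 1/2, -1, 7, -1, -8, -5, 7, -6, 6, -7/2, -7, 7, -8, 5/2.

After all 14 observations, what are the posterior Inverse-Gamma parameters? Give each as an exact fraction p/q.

alpha=37/4, beta=10271/40

obs 1: x=1/2 → posterior Inverse-Gamma(11/4, 301/40)
obs 2: x=-1 → posterior Inverse-Gamma(13/4, 381/40)
obs 3: x=7 → posterior Inverse-Gamma(15/4, 2381/40)
obs 4: x=-1 → posterior Inverse-Gamma(17/4, 2461/40)
obs 5: x=-8 → posterior Inverse-Gamma(19/4, 2961/40)
obs 6: x=-5 → posterior Inverse-Gamma(21/4, 3041/40)
obs 7: x=7 → posterior Inverse-Gamma(23/4, 5041/40)
obs 8: x=-6 → posterior Inverse-Gamma(25/4, 5221/40)
obs 9: x=6 → posterior Inverse-Gamma(27/4, 6841/40)
obs 10: x=-7/2 → posterior Inverse-Gamma(29/4, 3423/20)
obs 11: x=-7 → posterior Inverse-Gamma(31/4, 3583/20)
obs 12: x=7 → posterior Inverse-Gamma(33/4, 4583/20)
obs 13: x=-8 → posterior Inverse-Gamma(35/4, 4833/20)
obs 14: x=5/2 → posterior Inverse-Gamma(37/4, 10271/40)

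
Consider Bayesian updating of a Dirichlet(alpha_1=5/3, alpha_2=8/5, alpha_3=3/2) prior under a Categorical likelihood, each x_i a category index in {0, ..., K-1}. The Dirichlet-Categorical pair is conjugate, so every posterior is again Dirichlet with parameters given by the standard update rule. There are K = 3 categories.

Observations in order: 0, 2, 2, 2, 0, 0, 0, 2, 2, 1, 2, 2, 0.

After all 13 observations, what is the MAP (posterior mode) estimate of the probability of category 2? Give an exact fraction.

225/443

obs 1: x=0 → posterior Dirichlet(8/3, 8/5, 3/2)
obs 2: x=2 → posterior Dirichlet(8/3, 8/5, 5/2)
obs 3: x=2 → posterior Dirichlet(8/3, 8/5, 7/2)
obs 4: x=2 → posterior Dirichlet(8/3, 8/5, 9/2)
obs 5: x=0 → posterior Dirichlet(11/3, 8/5, 9/2)
obs 6: x=0 → posterior Dirichlet(14/3, 8/5, 9/2)
obs 7: x=0 → posterior Dirichlet(17/3, 8/5, 9/2)
obs 8: x=2 → posterior Dirichlet(17/3, 8/5, 11/2)
obs 9: x=2 → posterior Dirichlet(17/3, 8/5, 13/2)
obs 10: x=1 → posterior Dirichlet(17/3, 13/5, 13/2)
obs 11: x=2 → posterior Dirichlet(17/3, 13/5, 15/2)
obs 12: x=2 → posterior Dirichlet(17/3, 13/5, 17/2)
obs 13: x=0 → posterior Dirichlet(20/3, 13/5, 17/2)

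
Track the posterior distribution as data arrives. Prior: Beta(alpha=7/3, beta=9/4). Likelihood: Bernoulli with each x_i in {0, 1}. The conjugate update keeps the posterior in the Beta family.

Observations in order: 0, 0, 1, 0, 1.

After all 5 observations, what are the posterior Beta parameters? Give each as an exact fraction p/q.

obs 1: x=0 → posterior Beta(7/3, 13/4)
obs 2: x=0 → posterior Beta(7/3, 17/4)
obs 3: x=1 → posterior Beta(10/3, 17/4)
obs 4: x=0 → posterior Beta(10/3, 21/4)
obs 5: x=1 → posterior Beta(13/3, 21/4)

alpha=13/3, beta=21/4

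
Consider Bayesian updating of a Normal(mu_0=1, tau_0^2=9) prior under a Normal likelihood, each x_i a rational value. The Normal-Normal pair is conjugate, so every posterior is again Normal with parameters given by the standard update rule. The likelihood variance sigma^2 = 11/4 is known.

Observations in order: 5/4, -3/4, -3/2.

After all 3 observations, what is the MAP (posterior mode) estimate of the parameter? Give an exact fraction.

obs 1: x=5/4 → posterior Normal(56/47, 99/47)
obs 2: x=-3/4 → posterior Normal(29/83, 99/83)
obs 3: x=-3/2 → posterior Normal(-25/119, 99/119)

-25/119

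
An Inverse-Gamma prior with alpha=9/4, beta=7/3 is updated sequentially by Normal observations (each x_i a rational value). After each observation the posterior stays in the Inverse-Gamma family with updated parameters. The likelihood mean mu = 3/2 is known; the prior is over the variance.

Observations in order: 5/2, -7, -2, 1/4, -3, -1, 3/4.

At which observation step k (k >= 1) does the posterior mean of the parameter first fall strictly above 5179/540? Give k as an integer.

k = 2

obs 1: x=5/2 → posterior Inverse-Gamma(11/4, 17/6)
obs 2: x=-7 → posterior Inverse-Gamma(13/4, 935/24)
obs 3: x=-2 → posterior Inverse-Gamma(15/4, 541/12)
obs 4: x=1/4 → posterior Inverse-Gamma(17/4, 4403/96)
obs 5: x=-3 → posterior Inverse-Gamma(19/4, 5375/96)
obs 6: x=-1 → posterior Inverse-Gamma(21/4, 5675/96)
obs 7: x=3/4 → posterior Inverse-Gamma(23/4, 2851/48)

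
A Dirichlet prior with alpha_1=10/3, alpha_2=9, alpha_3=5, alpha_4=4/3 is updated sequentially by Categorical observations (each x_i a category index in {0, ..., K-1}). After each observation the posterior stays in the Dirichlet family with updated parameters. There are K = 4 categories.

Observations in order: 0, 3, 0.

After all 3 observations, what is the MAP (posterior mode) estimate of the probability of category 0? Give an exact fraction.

13/53

obs 1: x=0 → posterior Dirichlet(13/3, 9, 5, 4/3)
obs 2: x=3 → posterior Dirichlet(13/3, 9, 5, 7/3)
obs 3: x=0 → posterior Dirichlet(16/3, 9, 5, 7/3)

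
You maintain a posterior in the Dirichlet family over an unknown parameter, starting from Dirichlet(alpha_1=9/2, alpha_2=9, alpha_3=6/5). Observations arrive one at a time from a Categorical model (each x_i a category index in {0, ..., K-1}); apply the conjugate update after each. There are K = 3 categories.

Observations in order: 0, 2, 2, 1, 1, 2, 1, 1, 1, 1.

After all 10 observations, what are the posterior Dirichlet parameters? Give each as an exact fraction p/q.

obs 1: x=0 → posterior Dirichlet(11/2, 9, 6/5)
obs 2: x=2 → posterior Dirichlet(11/2, 9, 11/5)
obs 3: x=2 → posterior Dirichlet(11/2, 9, 16/5)
obs 4: x=1 → posterior Dirichlet(11/2, 10, 16/5)
obs 5: x=1 → posterior Dirichlet(11/2, 11, 16/5)
obs 6: x=2 → posterior Dirichlet(11/2, 11, 21/5)
obs 7: x=1 → posterior Dirichlet(11/2, 12, 21/5)
obs 8: x=1 → posterior Dirichlet(11/2, 13, 21/5)
obs 9: x=1 → posterior Dirichlet(11/2, 14, 21/5)
obs 10: x=1 → posterior Dirichlet(11/2, 15, 21/5)

alpha_1=11/2, alpha_2=15, alpha_3=21/5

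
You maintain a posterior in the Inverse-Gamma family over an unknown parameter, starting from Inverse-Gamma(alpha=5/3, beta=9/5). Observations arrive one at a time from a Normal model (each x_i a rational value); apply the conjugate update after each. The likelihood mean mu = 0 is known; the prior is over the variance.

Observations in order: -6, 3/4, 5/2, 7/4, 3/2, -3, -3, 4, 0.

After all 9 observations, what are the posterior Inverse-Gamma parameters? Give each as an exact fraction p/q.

obs 1: x=-6 → posterior Inverse-Gamma(13/6, 99/5)
obs 2: x=3/4 → posterior Inverse-Gamma(8/3, 3213/160)
obs 3: x=5/2 → posterior Inverse-Gamma(19/6, 3713/160)
obs 4: x=7/4 → posterior Inverse-Gamma(11/3, 1979/80)
obs 5: x=3/2 → posterior Inverse-Gamma(25/6, 2069/80)
obs 6: x=-3 → posterior Inverse-Gamma(14/3, 2429/80)
obs 7: x=-3 → posterior Inverse-Gamma(31/6, 2789/80)
obs 8: x=4 → posterior Inverse-Gamma(17/3, 3429/80)
obs 9: x=0 → posterior Inverse-Gamma(37/6, 3429/80)

alpha=37/6, beta=3429/80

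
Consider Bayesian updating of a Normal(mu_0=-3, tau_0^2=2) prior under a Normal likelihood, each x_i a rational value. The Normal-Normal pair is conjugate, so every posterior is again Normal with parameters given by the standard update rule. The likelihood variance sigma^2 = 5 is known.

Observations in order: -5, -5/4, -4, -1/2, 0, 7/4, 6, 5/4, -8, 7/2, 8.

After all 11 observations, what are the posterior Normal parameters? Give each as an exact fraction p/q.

mu_0=-23/54, tau_0^2=10/27

obs 1: x=-5 → posterior Normal(-25/7, 10/7)
obs 2: x=-5/4 → posterior Normal(-55/18, 10/9)
obs 3: x=-4 → posterior Normal(-71/22, 10/11)
obs 4: x=-1/2 → posterior Normal(-73/26, 10/13)
obs 5: x=0 → posterior Normal(-73/30, 2/3)
obs 6: x=7/4 → posterior Normal(-33/17, 10/17)
obs 7: x=6 → posterior Normal(-21/19, 10/19)
obs 8: x=5/4 → posterior Normal(-37/42, 10/21)
obs 9: x=-8 → posterior Normal(-3/2, 10/23)
obs 10: x=7/2 → posterior Normal(-11/10, 2/5)
obs 11: x=8 → posterior Normal(-23/54, 10/27)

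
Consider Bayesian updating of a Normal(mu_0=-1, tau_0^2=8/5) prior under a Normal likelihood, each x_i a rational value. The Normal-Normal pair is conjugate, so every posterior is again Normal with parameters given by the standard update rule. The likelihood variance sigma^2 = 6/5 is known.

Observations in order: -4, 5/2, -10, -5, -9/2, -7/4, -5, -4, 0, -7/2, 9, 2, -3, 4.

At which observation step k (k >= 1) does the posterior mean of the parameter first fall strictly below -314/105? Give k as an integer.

k = 3

obs 1: x=-4 → posterior Normal(-19/7, 24/35)
obs 2: x=5/2 → posterior Normal(-9/11, 24/55)
obs 3: x=-10 → posterior Normal(-49/15, 8/25)
obs 4: x=-5 → posterior Normal(-69/19, 24/95)
obs 5: x=-9/2 → posterior Normal(-87/23, 24/115)
obs 6: x=-7/4 → posterior Normal(-94/27, 8/45)
obs 7: x=-5 → posterior Normal(-114/31, 24/155)
obs 8: x=-4 → posterior Normal(-26/7, 24/175)
obs 9: x=0 → posterior Normal(-10/3, 8/65)
obs 10: x=-7/2 → posterior Normal(-144/43, 24/215)
obs 11: x=9 → posterior Normal(-108/47, 24/235)
obs 12: x=2 → posterior Normal(-100/51, 8/85)
obs 13: x=-3 → posterior Normal(-112/55, 24/275)
obs 14: x=4 → posterior Normal(-96/59, 24/295)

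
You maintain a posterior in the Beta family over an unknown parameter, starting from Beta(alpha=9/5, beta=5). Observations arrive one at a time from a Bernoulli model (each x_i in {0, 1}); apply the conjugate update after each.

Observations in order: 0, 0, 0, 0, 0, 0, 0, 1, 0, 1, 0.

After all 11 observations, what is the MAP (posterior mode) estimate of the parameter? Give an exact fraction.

obs 1: x=0 → posterior Beta(9/5, 6)
obs 2: x=0 → posterior Beta(9/5, 7)
obs 3: x=0 → posterior Beta(9/5, 8)
obs 4: x=0 → posterior Beta(9/5, 9)
obs 5: x=0 → posterior Beta(9/5, 10)
obs 6: x=0 → posterior Beta(9/5, 11)
obs 7: x=0 → posterior Beta(9/5, 12)
obs 8: x=1 → posterior Beta(14/5, 12)
obs 9: x=0 → posterior Beta(14/5, 13)
obs 10: x=1 → posterior Beta(19/5, 13)
obs 11: x=0 → posterior Beta(19/5, 14)

14/79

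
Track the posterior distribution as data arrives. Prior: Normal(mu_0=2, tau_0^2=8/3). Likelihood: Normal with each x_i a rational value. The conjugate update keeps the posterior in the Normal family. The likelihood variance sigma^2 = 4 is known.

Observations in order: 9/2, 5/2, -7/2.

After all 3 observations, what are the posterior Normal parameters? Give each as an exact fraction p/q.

obs 1: x=9/2 → posterior Normal(3, 8/5)
obs 2: x=5/2 → posterior Normal(20/7, 8/7)
obs 3: x=-7/2 → posterior Normal(13/9, 8/9)

mu_0=13/9, tau_0^2=8/9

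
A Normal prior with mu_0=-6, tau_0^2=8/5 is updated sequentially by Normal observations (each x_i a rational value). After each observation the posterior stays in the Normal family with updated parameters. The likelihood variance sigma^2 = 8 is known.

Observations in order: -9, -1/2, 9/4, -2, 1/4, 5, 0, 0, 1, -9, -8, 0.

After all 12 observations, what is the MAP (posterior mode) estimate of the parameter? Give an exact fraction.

-50/17

obs 1: x=-9 → posterior Normal(-13/2, 4/3)
obs 2: x=-1/2 → posterior Normal(-79/14, 8/7)
obs 3: x=9/4 → posterior Normal(-149/32, 1)
obs 4: x=-2 → posterior Normal(-157/36, 8/9)
obs 5: x=1/4 → posterior Normal(-39/10, 4/5)
obs 6: x=5 → posterior Normal(-34/11, 8/11)
obs 7: x=0 → posterior Normal(-17/6, 2/3)
obs 8: x=0 → posterior Normal(-34/13, 8/13)
obs 9: x=1 → posterior Normal(-33/14, 4/7)
obs 10: x=-9 → posterior Normal(-14/5, 8/15)
obs 11: x=-8 → posterior Normal(-25/8, 1/2)
obs 12: x=0 → posterior Normal(-50/17, 8/17)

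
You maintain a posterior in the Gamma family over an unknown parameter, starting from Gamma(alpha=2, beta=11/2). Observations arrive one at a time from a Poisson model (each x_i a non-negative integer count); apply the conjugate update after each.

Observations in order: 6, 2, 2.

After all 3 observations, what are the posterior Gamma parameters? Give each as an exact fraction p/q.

obs 1: x=6 → posterior Gamma(8, 13/2)
obs 2: x=2 → posterior Gamma(10, 15/2)
obs 3: x=2 → posterior Gamma(12, 17/2)

alpha=12, beta=17/2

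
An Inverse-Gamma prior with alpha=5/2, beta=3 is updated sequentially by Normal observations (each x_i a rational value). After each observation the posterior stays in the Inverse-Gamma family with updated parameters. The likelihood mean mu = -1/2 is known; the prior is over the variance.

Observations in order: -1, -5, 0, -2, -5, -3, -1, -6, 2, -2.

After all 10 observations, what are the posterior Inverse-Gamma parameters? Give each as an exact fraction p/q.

obs 1: x=-1 → posterior Inverse-Gamma(3, 25/8)
obs 2: x=-5 → posterior Inverse-Gamma(7/2, 53/4)
obs 3: x=0 → posterior Inverse-Gamma(4, 107/8)
obs 4: x=-2 → posterior Inverse-Gamma(9/2, 29/2)
obs 5: x=-5 → posterior Inverse-Gamma(5, 197/8)
obs 6: x=-3 → posterior Inverse-Gamma(11/2, 111/4)
obs 7: x=-1 → posterior Inverse-Gamma(6, 223/8)
obs 8: x=-6 → posterior Inverse-Gamma(13/2, 43)
obs 9: x=2 → posterior Inverse-Gamma(7, 369/8)
obs 10: x=-2 → posterior Inverse-Gamma(15/2, 189/4)

alpha=15/2, beta=189/4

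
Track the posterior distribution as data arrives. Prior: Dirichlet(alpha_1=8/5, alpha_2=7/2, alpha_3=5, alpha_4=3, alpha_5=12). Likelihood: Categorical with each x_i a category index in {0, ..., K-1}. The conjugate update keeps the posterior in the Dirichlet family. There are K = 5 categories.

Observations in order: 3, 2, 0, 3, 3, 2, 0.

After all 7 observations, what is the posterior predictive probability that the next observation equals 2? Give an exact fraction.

obs 1: x=3 → posterior Dirichlet(8/5, 7/2, 5, 4, 12)
obs 2: x=2 → posterior Dirichlet(8/5, 7/2, 6, 4, 12)
obs 3: x=0 → posterior Dirichlet(13/5, 7/2, 6, 4, 12)
obs 4: x=3 → posterior Dirichlet(13/5, 7/2, 6, 5, 12)
obs 5: x=3 → posterior Dirichlet(13/5, 7/2, 6, 6, 12)
obs 6: x=2 → posterior Dirichlet(13/5, 7/2, 7, 6, 12)
obs 7: x=0 → posterior Dirichlet(18/5, 7/2, 7, 6, 12)

70/321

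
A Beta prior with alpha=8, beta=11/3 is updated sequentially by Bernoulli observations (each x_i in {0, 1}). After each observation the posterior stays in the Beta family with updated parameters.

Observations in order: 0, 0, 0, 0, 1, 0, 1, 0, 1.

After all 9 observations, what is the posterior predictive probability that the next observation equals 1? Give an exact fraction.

33/62

obs 1: x=0 → posterior Beta(8, 14/3)
obs 2: x=0 → posterior Beta(8, 17/3)
obs 3: x=0 → posterior Beta(8, 20/3)
obs 4: x=0 → posterior Beta(8, 23/3)
obs 5: x=1 → posterior Beta(9, 23/3)
obs 6: x=0 → posterior Beta(9, 26/3)
obs 7: x=1 → posterior Beta(10, 26/3)
obs 8: x=0 → posterior Beta(10, 29/3)
obs 9: x=1 → posterior Beta(11, 29/3)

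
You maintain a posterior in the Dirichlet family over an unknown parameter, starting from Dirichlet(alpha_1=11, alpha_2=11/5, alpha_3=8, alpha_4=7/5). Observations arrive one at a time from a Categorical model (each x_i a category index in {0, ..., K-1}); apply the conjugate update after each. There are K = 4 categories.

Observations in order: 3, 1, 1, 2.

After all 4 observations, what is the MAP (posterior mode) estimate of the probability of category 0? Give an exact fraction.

50/113

obs 1: x=3 → posterior Dirichlet(11, 11/5, 8, 12/5)
obs 2: x=1 → posterior Dirichlet(11, 16/5, 8, 12/5)
obs 3: x=1 → posterior Dirichlet(11, 21/5, 8, 12/5)
obs 4: x=2 → posterior Dirichlet(11, 21/5, 9, 12/5)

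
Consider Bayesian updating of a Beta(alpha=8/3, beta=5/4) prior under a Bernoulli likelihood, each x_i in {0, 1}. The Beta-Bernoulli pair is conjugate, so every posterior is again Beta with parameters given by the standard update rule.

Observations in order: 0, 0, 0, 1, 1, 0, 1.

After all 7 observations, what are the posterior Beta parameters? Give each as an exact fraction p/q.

obs 1: x=0 → posterior Beta(8/3, 9/4)
obs 2: x=0 → posterior Beta(8/3, 13/4)
obs 3: x=0 → posterior Beta(8/3, 17/4)
obs 4: x=1 → posterior Beta(11/3, 17/4)
obs 5: x=1 → posterior Beta(14/3, 17/4)
obs 6: x=0 → posterior Beta(14/3, 21/4)
obs 7: x=1 → posterior Beta(17/3, 21/4)

alpha=17/3, beta=21/4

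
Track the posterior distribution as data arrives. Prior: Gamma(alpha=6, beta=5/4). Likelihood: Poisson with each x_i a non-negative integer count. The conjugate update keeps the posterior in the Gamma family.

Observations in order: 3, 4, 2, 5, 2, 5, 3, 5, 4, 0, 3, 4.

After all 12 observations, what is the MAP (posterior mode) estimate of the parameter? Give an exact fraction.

obs 1: x=3 → posterior Gamma(9, 9/4)
obs 2: x=4 → posterior Gamma(13, 13/4)
obs 3: x=2 → posterior Gamma(15, 17/4)
obs 4: x=5 → posterior Gamma(20, 21/4)
obs 5: x=2 → posterior Gamma(22, 25/4)
obs 6: x=5 → posterior Gamma(27, 29/4)
obs 7: x=3 → posterior Gamma(30, 33/4)
obs 8: x=5 → posterior Gamma(35, 37/4)
obs 9: x=4 → posterior Gamma(39, 41/4)
obs 10: x=0 → posterior Gamma(39, 45/4)
obs 11: x=3 → posterior Gamma(42, 49/4)
obs 12: x=4 → posterior Gamma(46, 53/4)

180/53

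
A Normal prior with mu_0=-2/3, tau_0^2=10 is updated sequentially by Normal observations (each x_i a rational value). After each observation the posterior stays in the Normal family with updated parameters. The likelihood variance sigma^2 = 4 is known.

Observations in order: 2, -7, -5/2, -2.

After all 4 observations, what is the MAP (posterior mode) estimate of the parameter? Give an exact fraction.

obs 1: x=2 → posterior Normal(26/21, 20/7)
obs 2: x=-7 → posterior Normal(-79/36, 5/3)
obs 3: x=-5/2 → posterior Normal(-233/102, 20/17)
obs 4: x=-2 → posterior Normal(-293/132, 10/11)

-293/132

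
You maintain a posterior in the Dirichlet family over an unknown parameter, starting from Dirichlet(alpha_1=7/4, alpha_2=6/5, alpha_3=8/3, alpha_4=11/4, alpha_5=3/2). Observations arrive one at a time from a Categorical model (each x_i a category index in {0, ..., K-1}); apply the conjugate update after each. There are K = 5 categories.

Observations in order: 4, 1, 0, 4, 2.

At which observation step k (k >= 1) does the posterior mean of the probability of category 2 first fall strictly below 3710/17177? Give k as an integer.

k = 3

obs 1: x=4 → posterior Dirichlet(7/4, 6/5, 8/3, 11/4, 5/2)
obs 2: x=1 → posterior Dirichlet(7/4, 11/5, 8/3, 11/4, 5/2)
obs 3: x=0 → posterior Dirichlet(11/4, 11/5, 8/3, 11/4, 5/2)
obs 4: x=4 → posterior Dirichlet(11/4, 11/5, 8/3, 11/4, 7/2)
obs 5: x=2 → posterior Dirichlet(11/4, 11/5, 11/3, 11/4, 7/2)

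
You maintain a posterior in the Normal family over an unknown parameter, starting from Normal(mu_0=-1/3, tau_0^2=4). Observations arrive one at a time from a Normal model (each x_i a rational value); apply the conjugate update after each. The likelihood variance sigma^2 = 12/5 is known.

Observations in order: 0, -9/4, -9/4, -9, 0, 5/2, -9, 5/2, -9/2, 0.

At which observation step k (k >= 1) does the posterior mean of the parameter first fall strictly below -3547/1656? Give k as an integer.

k = 4

obs 1: x=0 → posterior Normal(-1/8, 3/2)
obs 2: x=-9/4 → posterior Normal(-49/52, 12/13)
obs 3: x=-9/4 → posterior Normal(-47/36, 2/3)
obs 4: x=-9 → posterior Normal(-137/46, 12/23)
obs 5: x=0 → posterior Normal(-137/56, 3/7)
obs 6: x=5/2 → posterior Normal(-56/33, 4/11)
obs 7: x=-9 → posterior Normal(-101/38, 6/19)
obs 8: x=5/2 → posterior Normal(-177/86, 12/43)
obs 9: x=-9/2 → posterior Normal(-37/16, 1/4)
obs 10: x=0 → posterior Normal(-111/53, 12/53)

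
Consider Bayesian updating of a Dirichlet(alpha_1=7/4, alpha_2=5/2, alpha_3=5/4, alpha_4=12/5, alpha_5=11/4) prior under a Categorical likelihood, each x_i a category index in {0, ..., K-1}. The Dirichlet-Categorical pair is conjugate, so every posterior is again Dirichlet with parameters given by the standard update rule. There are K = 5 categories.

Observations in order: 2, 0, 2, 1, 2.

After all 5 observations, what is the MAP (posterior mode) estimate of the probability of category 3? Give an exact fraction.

obs 1: x=2 → posterior Dirichlet(7/4, 5/2, 9/4, 12/5, 11/4)
obs 2: x=0 → posterior Dirichlet(11/4, 5/2, 9/4, 12/5, 11/4)
obs 3: x=2 → posterior Dirichlet(11/4, 5/2, 13/4, 12/5, 11/4)
obs 4: x=1 → posterior Dirichlet(11/4, 7/2, 13/4, 12/5, 11/4)
obs 5: x=2 → posterior Dirichlet(11/4, 7/2, 17/4, 12/5, 11/4)

28/213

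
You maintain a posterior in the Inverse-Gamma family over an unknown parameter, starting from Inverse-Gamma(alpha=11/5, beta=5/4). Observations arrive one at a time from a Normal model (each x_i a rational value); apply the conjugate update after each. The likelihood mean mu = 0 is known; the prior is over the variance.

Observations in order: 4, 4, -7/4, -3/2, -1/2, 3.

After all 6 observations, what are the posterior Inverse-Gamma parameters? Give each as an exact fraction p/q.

obs 1: x=4 → posterior Inverse-Gamma(27/10, 37/4)
obs 2: x=4 → posterior Inverse-Gamma(16/5, 69/4)
obs 3: x=-7/4 → posterior Inverse-Gamma(37/10, 601/32)
obs 4: x=-3/2 → posterior Inverse-Gamma(21/5, 637/32)
obs 5: x=-1/2 → posterior Inverse-Gamma(47/10, 641/32)
obs 6: x=3 → posterior Inverse-Gamma(26/5, 785/32)

alpha=26/5, beta=785/32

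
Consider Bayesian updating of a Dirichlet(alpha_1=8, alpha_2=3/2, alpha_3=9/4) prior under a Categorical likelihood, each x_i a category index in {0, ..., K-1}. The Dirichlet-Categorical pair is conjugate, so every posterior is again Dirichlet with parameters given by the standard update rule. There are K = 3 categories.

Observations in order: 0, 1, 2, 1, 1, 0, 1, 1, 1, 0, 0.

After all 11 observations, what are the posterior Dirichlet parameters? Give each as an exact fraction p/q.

alpha_1=12, alpha_2=15/2, alpha_3=13/4

obs 1: x=0 → posterior Dirichlet(9, 3/2, 9/4)
obs 2: x=1 → posterior Dirichlet(9, 5/2, 9/4)
obs 3: x=2 → posterior Dirichlet(9, 5/2, 13/4)
obs 4: x=1 → posterior Dirichlet(9, 7/2, 13/4)
obs 5: x=1 → posterior Dirichlet(9, 9/2, 13/4)
obs 6: x=0 → posterior Dirichlet(10, 9/2, 13/4)
obs 7: x=1 → posterior Dirichlet(10, 11/2, 13/4)
obs 8: x=1 → posterior Dirichlet(10, 13/2, 13/4)
obs 9: x=1 → posterior Dirichlet(10, 15/2, 13/4)
obs 10: x=0 → posterior Dirichlet(11, 15/2, 13/4)
obs 11: x=0 → posterior Dirichlet(12, 15/2, 13/4)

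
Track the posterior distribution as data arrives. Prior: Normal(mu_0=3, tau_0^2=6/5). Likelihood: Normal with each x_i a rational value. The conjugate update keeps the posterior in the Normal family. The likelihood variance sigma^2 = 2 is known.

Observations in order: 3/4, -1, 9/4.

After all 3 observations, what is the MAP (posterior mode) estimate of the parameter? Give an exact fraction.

obs 1: x=3/4 → posterior Normal(69/32, 3/4)
obs 2: x=-1 → posterior Normal(57/44, 6/11)
obs 3: x=9/4 → posterior Normal(3/2, 3/7)

3/2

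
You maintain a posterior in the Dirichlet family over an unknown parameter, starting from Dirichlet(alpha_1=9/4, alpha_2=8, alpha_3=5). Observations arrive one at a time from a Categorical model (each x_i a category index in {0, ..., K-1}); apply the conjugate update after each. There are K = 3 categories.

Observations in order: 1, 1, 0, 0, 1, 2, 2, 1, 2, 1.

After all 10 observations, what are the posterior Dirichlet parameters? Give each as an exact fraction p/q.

alpha_1=17/4, alpha_2=13, alpha_3=8

obs 1: x=1 → posterior Dirichlet(9/4, 9, 5)
obs 2: x=1 → posterior Dirichlet(9/4, 10, 5)
obs 3: x=0 → posterior Dirichlet(13/4, 10, 5)
obs 4: x=0 → posterior Dirichlet(17/4, 10, 5)
obs 5: x=1 → posterior Dirichlet(17/4, 11, 5)
obs 6: x=2 → posterior Dirichlet(17/4, 11, 6)
obs 7: x=2 → posterior Dirichlet(17/4, 11, 7)
obs 8: x=1 → posterior Dirichlet(17/4, 12, 7)
obs 9: x=2 → posterior Dirichlet(17/4, 12, 8)
obs 10: x=1 → posterior Dirichlet(17/4, 13, 8)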